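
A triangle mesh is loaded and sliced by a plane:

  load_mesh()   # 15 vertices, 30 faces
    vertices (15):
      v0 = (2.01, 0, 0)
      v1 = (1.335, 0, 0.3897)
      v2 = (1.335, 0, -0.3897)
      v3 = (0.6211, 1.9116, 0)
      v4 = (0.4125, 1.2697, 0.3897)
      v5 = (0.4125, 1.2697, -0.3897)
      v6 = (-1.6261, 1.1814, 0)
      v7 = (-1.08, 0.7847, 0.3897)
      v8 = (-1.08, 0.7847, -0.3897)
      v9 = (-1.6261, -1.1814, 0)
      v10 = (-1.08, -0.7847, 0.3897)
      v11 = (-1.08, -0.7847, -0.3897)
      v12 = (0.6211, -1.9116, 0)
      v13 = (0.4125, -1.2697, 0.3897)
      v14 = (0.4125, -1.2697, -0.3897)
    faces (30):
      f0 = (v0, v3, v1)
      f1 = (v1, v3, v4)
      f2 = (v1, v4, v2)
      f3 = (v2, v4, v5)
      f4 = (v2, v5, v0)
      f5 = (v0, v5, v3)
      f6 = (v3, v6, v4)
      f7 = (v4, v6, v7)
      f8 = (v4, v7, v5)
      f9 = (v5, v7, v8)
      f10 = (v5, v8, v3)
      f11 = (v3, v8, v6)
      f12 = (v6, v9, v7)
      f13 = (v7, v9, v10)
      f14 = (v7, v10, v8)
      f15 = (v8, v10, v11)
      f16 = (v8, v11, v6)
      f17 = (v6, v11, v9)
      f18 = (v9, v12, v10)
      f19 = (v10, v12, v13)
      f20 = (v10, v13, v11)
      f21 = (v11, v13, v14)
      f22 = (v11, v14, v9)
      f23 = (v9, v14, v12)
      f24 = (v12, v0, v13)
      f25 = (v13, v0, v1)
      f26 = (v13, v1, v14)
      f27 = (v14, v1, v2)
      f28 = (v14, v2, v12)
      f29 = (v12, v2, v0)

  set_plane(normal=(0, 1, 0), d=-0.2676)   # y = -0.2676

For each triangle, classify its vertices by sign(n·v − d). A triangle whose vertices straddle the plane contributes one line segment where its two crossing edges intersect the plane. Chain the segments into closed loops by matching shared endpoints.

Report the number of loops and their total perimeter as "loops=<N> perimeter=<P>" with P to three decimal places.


Straddling triangles (12 of 30):
  (v6,v9,v7) [+-+] → (-1.6261, -0.2676, 0)–(-1.37228, -0.2676, 0.181124)  len=0.3118
  (v7,v9,v10) [+--] → (-1.37228, -0.2676, 0.181124)–(-1.08, -0.2676, 0.3897)  len=0.3591
  (v7,v10,v8) [+-+] → (-1.08, -0.2676, 0.3897)–(-1.08, -0.2676, 0.132896)  len=0.2568
  (v8,v10,v11) [+--] → (-1.08, -0.2676, 0.132896)–(-1.08, -0.2676, -0.3897)  len=0.5226
  (v8,v11,v6) [+-+] → (-1.08, -0.2676, -0.3897)–(-1.22363, -0.2676, -0.287206)  len=0.1764
  (v6,v11,v9) [+--] → (-1.22363, -0.2676, -0.287206)–(-1.6261, -0.2676, 0)  len=0.4944
  (v12,v0,v13) [-+-] → (1.81557, -0.2676, 0)–(1.67331, -0.2676, 0.0821326)  len=0.1643
  (v13,v0,v1) [-++] → (1.67331, -0.2676, 0.0821326)–(1.14058, -0.2676, 0.3897)  len=0.6151
  (v13,v1,v14) [-+-] → (1.14058, -0.2676, 0.3897)–(1.14058, -0.2676, 0.225435)  len=0.1643
  (v14,v1,v2) [-++] → (1.14058, -0.2676, 0.225435)–(1.14058, -0.2676, -0.3897)  len=0.6151
  (v14,v2,v12) [-+-] → (1.14058, -0.2676, -0.3897)–(1.23506, -0.2676, -0.335147)  len=0.1091
  (v12,v2,v0) [-++] → (1.23506, -0.2676, -0.335147)–(1.81557, -0.2676, 0)  len=0.6703

Chained into 2 loop(s):
  loop 1: 6 segments, perimeter = 2.1212
  loop 2: 6 segments, perimeter = 2.3382
Total perimeter = 4.459

loops=2 perimeter=4.459


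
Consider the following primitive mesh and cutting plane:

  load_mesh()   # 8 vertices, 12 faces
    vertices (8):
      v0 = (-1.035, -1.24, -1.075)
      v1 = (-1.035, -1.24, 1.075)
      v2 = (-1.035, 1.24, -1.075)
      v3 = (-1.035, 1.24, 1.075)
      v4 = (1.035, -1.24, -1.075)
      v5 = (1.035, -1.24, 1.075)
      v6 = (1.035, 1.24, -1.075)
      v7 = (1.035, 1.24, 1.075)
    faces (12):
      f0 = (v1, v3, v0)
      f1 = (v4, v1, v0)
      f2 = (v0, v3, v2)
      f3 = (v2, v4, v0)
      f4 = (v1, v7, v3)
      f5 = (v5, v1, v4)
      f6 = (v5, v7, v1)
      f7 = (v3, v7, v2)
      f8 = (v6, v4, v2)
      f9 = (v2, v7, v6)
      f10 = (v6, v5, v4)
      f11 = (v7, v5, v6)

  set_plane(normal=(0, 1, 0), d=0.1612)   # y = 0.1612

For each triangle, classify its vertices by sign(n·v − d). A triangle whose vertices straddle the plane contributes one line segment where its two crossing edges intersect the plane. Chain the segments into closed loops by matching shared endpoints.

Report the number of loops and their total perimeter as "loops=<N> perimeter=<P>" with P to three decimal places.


Straddling triangles (8 of 12):
  (v1,v3,v0) [-+-] → (-1.035, 0.1612, 1.075)–(-1.035, 0.1612, 0.13975)  len=0.9352
  (v0,v3,v2) [-++] → (-1.035, 0.1612, 0.13975)–(-1.035, 0.1612, -1.075)  len=1.2147
  (v2,v4,v0) [+--] → (-0.13455, 0.1612, -1.075)–(-1.035, 0.1612, -1.075)  len=0.9004
  (v1,v7,v3) [-++] → (0.13455, 0.1612, 1.075)–(-1.035, 0.1612, 1.075)  len=1.1696
  (v5,v7,v1) [-+-] → (1.035, 0.1612, 1.075)–(0.13455, 0.1612, 1.075)  len=0.9004
  (v6,v4,v2) [+-+] → (1.035, 0.1612, -1.075)–(-0.13455, 0.1612, -1.075)  len=1.1696
  (v6,v5,v4) [+--] → (1.035, 0.1612, -0.13975)–(1.035, 0.1612, -1.075)  len=0.9352
  (v7,v5,v6) [+-+] → (1.035, 0.1612, 1.075)–(1.035, 0.1612, -0.13975)  len=1.2147

Chained into 1 loop(s):
  loop 1: 8 segments, perimeter = 8.4400
Total perimeter = 8.440

loops=1 perimeter=8.440


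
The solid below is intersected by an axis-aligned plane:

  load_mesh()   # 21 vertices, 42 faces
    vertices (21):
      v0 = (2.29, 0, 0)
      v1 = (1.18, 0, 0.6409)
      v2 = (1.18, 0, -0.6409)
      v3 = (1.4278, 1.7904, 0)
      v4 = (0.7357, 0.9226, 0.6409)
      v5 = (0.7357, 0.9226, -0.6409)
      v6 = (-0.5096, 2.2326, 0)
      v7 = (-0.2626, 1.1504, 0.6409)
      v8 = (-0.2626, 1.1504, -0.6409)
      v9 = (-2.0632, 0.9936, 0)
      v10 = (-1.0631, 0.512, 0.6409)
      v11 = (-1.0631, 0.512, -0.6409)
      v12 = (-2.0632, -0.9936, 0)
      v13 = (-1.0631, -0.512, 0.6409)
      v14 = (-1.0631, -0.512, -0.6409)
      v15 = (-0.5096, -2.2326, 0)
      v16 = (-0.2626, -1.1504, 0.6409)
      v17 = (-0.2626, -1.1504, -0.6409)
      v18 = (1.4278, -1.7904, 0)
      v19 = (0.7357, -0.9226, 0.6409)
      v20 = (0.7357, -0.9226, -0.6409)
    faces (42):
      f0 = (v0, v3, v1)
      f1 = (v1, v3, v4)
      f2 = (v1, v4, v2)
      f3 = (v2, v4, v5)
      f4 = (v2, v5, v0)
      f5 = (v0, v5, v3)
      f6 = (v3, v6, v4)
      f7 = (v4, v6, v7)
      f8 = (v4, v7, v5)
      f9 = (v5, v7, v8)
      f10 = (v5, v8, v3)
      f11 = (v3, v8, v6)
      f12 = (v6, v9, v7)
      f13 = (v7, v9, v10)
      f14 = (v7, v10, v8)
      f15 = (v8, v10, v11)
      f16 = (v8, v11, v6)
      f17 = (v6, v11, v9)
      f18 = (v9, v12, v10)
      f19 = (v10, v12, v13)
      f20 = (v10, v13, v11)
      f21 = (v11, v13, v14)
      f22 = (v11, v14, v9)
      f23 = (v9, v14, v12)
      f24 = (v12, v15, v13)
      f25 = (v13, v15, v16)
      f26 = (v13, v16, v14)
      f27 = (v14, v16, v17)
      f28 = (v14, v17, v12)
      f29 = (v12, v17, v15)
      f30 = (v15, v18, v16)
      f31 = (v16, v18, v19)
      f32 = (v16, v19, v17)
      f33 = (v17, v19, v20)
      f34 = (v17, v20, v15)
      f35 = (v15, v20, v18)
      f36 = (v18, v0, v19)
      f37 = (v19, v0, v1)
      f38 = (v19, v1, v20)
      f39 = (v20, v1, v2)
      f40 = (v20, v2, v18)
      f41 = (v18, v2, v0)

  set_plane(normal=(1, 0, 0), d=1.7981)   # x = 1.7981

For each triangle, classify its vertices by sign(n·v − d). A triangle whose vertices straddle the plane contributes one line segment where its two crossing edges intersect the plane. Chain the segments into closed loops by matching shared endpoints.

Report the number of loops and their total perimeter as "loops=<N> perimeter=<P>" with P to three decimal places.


Straddling triangles (6 of 42):
  (v0,v3,v1) [+--] → (1.7981, 1.02145, 0)–(1.7981, 0, 0.284017)  len=1.0602
  (v2,v5,v0) [--+] → (1.7981, 0.291982, -0.20283)–(1.7981, 0, -0.284017)  len=0.3031
  (v0,v5,v3) [+--] → (1.7981, 0.291982, -0.20283)–(1.7981, 1.02145, 0)  len=0.7571
  (v18,v0,v19) [-+-] → (1.7981, -1.02145, 0)–(1.7981, -0.291982, 0.20283)  len=0.7571
  (v19,v0,v1) [-+-] → (1.7981, -0.291982, 0.20283)–(1.7981, 0, 0.284017)  len=0.3031
  (v18,v2,v0) [--+] → (1.7981, 0, -0.284017)–(1.7981, -1.02145, 0)  len=1.0602

Chained into 1 loop(s):
  loop 1: 6 segments, perimeter = 4.2408
Total perimeter = 4.241

loops=1 perimeter=4.241


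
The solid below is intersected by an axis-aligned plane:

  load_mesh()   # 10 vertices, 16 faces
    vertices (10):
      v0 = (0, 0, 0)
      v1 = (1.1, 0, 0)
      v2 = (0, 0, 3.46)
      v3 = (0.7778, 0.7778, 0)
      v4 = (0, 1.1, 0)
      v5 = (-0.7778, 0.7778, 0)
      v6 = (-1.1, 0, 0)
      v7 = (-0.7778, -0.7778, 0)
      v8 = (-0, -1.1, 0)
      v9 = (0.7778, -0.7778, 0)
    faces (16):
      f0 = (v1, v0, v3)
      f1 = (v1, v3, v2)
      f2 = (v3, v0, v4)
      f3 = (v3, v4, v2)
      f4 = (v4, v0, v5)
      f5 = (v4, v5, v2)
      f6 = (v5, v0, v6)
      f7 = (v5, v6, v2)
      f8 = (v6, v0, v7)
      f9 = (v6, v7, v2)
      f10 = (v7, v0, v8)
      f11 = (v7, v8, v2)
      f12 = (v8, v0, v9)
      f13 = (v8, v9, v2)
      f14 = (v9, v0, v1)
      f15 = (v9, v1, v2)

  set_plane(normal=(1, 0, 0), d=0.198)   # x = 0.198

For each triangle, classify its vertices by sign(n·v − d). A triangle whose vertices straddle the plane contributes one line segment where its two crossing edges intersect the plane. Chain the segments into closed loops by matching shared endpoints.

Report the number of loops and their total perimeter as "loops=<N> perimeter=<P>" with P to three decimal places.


Straddling triangles (8 of 16):
  (v1,v0,v3) [+-+] → (0.198, 0, 0)–(0.198, 0.198, 0)  len=0.1980
  (v1,v3,v2) [++-] → (0.198, 0.198, 2.57921)–(0.198, 0, 2.8372)  len=0.3252
  (v3,v0,v4) [+--] → (0.198, 0.198, 0)–(0.198, 1.01798, 0)  len=0.8200
  (v3,v4,v2) [+--] → (0.198, 1.01798, 0)–(0.198, 0.198, 2.57921)  len=2.7064
  (v8,v0,v9) [--+] → (0.198, -0.198, 0)–(0.198, -1.01798, 0)  len=0.8200
  (v8,v9,v2) [-+-] → (0.198, -1.01798, 0)–(0.198, -0.198, 2.57921)  len=2.7064
  (v9,v0,v1) [+-+] → (0.198, -0.198, 0)–(0.198, 0, 0)  len=0.1980
  (v9,v1,v2) [++-] → (0.198, 0, 2.8372)–(0.198, -0.198, 2.57921)  len=0.3252

Chained into 1 loop(s):
  loop 1: 8 segments, perimeter = 8.0992
Total perimeter = 8.099

loops=1 perimeter=8.099


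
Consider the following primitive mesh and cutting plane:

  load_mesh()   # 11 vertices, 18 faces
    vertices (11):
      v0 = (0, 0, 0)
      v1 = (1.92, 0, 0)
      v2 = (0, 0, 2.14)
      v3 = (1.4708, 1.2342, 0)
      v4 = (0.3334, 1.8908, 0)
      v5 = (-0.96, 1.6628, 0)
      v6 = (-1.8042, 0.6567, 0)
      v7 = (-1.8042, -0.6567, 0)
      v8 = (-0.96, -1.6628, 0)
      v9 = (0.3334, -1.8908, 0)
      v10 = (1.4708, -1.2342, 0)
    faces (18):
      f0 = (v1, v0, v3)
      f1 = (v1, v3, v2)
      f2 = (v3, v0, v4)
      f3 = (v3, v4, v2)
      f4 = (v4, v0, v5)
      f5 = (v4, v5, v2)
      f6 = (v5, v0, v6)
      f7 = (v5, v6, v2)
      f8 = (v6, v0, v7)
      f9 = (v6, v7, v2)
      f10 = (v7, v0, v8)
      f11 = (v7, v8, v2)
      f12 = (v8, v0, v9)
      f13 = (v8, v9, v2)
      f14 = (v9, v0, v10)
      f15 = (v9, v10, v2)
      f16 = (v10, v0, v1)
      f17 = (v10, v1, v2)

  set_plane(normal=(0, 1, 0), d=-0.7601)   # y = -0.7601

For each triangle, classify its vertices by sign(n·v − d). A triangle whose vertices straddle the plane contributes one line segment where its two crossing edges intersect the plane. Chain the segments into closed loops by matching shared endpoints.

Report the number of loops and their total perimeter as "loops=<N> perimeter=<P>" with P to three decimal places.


loops=1 perimeter=7.675

Straddling triangles (8 of 18):
  (v7,v0,v8) [++-] → (-0.438836, -0.7601, 0)–(-1.71744, -0.7601, 0)  len=1.2786
  (v7,v8,v2) [+-+] → (-1.71744, -0.7601, 0)–(-0.438836, -0.7601, 1.16176)  len=1.7276
  (v8,v0,v9) [-+-] → (-0.438836, -0.7601, 0)–(0.134027, -0.7601, 0)  len=0.5729
  (v8,v9,v2) [--+] → (0.134027, -0.7601, 1.27972)–(-0.438836, -0.7601, 1.16176)  len=0.5849
  (v9,v0,v10) [-+-] → (0.134027, -0.7601, 0)–(0.905814, -0.7601, 0)  len=0.7718
  (v9,v10,v2) [--+] → (0.905814, -0.7601, 0.82205)–(0.134027, -0.7601, 1.27972)  len=0.8973
  (v10,v0,v1) [-++] → (0.905814, -0.7601, 0)–(1.64335, -0.7601, 0)  len=0.7375
  (v10,v1,v2) [-++] → (1.64335, -0.7601, 0)–(0.905814, -0.7601, 0.82205)  len=1.1044

Chained into 1 loop(s):
  loop 1: 8 segments, perimeter = 7.6749
Total perimeter = 7.675


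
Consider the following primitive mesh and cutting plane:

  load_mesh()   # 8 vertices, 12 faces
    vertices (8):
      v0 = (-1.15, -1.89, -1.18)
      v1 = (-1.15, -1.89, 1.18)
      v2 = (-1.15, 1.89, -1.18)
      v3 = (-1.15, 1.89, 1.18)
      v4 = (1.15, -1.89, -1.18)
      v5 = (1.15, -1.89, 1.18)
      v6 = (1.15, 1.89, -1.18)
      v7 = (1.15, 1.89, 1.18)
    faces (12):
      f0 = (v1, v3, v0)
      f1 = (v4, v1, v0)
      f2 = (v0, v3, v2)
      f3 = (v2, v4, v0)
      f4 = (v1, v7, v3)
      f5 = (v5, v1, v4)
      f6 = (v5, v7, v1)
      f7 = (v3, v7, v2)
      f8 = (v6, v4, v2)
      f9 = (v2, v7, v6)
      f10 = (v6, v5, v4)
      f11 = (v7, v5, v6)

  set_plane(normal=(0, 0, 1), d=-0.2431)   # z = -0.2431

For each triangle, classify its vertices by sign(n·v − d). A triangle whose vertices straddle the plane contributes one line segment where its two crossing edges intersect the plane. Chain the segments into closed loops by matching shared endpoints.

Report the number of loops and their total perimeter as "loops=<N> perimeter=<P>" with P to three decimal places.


loops=1 perimeter=12.160

Straddling triangles (8 of 12):
  (v1,v3,v0) [++-] → (-1.15, -0.389372, -0.2431)–(-1.15, -1.89, -0.2431)  len=1.5006
  (v4,v1,v0) [-+-] → (0.236919, -1.89, -0.2431)–(-1.15, -1.89, -0.2431)  len=1.3869
  (v0,v3,v2) [-+-] → (-1.15, -0.389372, -0.2431)–(-1.15, 1.89, -0.2431)  len=2.2794
  (v5,v1,v4) [++-] → (0.236919, -1.89, -0.2431)–(1.15, -1.89, -0.2431)  len=0.9131
  (v3,v7,v2) [++-] → (-0.236919, 1.89, -0.2431)–(-1.15, 1.89, -0.2431)  len=0.9131
  (v2,v7,v6) [-+-] → (-0.236919, 1.89, -0.2431)–(1.15, 1.89, -0.2431)  len=1.3869
  (v6,v5,v4) [-+-] → (1.15, 0.389372, -0.2431)–(1.15, -1.89, -0.2431)  len=2.2794
  (v7,v5,v6) [++-] → (1.15, 0.389372, -0.2431)–(1.15, 1.89, -0.2431)  len=1.5006

Chained into 1 loop(s):
  loop 1: 8 segments, perimeter = 12.1600
Total perimeter = 12.160


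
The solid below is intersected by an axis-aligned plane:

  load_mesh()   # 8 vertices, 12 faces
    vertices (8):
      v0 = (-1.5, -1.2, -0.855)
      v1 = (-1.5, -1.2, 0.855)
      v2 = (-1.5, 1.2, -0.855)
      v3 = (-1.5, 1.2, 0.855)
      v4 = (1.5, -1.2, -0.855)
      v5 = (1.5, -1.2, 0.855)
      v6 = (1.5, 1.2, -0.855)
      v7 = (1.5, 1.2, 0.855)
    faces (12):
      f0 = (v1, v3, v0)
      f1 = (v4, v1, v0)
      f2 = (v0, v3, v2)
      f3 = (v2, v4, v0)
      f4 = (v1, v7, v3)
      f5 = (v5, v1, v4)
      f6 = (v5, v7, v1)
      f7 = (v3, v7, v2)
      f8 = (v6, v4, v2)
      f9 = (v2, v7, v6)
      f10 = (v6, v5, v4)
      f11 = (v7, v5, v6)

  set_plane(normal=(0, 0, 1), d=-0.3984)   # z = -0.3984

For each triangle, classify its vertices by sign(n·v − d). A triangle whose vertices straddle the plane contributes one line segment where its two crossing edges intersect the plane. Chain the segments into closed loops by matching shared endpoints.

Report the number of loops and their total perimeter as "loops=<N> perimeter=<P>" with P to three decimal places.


loops=1 perimeter=10.800

Straddling triangles (8 of 12):
  (v1,v3,v0) [++-] → (-1.5, -0.559158, -0.3984)–(-1.5, -1.2, -0.3984)  len=0.6408
  (v4,v1,v0) [-+-] → (0.698947, -1.2, -0.3984)–(-1.5, -1.2, -0.3984)  len=2.1989
  (v0,v3,v2) [-+-] → (-1.5, -0.559158, -0.3984)–(-1.5, 1.2, -0.3984)  len=1.7592
  (v5,v1,v4) [++-] → (0.698947, -1.2, -0.3984)–(1.5, -1.2, -0.3984)  len=0.8011
  (v3,v7,v2) [++-] → (-0.698947, 1.2, -0.3984)–(-1.5, 1.2, -0.3984)  len=0.8011
  (v2,v7,v6) [-+-] → (-0.698947, 1.2, -0.3984)–(1.5, 1.2, -0.3984)  len=2.1989
  (v6,v5,v4) [-+-] → (1.5, 0.559158, -0.3984)–(1.5, -1.2, -0.3984)  len=1.7592
  (v7,v5,v6) [++-] → (1.5, 0.559158, -0.3984)–(1.5, 1.2, -0.3984)  len=0.6408

Chained into 1 loop(s):
  loop 1: 8 segments, perimeter = 10.8000
Total perimeter = 10.800


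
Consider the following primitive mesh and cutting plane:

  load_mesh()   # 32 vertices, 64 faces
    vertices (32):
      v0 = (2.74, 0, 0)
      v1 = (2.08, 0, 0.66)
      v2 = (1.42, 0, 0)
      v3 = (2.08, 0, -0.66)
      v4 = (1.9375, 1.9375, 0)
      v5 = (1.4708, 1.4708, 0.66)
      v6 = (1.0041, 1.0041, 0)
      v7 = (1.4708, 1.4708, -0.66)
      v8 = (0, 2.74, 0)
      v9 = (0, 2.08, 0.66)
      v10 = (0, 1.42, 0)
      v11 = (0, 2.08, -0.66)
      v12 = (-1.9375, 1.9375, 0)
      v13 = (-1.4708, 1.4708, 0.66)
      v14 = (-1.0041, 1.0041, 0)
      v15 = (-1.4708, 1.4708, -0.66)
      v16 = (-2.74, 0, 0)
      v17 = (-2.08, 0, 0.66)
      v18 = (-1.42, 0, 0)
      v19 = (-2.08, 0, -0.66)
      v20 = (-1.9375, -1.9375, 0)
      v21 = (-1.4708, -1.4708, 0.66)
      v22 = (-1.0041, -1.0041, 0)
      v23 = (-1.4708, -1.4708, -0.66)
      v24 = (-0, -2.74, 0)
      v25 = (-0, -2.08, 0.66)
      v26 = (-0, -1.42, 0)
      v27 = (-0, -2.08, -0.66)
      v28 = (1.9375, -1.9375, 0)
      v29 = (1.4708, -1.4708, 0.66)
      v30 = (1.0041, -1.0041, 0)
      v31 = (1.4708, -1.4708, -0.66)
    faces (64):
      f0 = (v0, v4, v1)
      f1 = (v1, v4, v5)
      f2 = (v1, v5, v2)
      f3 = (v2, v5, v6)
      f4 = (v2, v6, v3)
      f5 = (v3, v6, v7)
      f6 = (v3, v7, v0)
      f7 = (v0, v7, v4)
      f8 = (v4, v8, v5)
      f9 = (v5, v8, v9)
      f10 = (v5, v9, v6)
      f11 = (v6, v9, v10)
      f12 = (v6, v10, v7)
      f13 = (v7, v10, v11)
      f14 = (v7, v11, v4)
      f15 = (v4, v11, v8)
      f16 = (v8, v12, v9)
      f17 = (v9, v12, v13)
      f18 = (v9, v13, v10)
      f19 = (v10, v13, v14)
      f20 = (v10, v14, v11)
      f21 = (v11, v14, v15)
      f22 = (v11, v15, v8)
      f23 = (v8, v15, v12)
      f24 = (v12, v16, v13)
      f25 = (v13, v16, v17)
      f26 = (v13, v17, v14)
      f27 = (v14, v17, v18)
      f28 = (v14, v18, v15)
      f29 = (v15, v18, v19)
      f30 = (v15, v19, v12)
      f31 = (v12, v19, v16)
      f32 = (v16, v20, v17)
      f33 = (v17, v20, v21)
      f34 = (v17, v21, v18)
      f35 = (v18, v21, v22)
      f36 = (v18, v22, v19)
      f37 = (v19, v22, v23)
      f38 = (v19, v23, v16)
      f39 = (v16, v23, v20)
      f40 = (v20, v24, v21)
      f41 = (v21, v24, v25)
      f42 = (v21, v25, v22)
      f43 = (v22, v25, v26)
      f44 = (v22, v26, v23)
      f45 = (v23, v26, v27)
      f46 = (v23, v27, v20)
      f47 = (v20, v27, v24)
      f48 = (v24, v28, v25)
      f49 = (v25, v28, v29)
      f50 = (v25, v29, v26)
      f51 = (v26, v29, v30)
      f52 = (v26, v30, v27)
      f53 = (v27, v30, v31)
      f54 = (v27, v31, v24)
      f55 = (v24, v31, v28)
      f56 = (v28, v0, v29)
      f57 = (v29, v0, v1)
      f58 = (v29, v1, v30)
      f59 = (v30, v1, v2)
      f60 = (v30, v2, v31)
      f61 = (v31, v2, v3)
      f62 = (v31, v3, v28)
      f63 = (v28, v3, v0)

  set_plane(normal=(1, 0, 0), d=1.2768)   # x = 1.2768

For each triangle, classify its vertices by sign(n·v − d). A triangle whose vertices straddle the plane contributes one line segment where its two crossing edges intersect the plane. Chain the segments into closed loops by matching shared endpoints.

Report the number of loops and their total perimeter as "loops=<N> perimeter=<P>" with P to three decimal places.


Straddling triangles (20 of 64):
  (v2,v5,v6) [++-] → (1.2768, 1.2768, 0.385648)–(1.2768, 0.345725, 0)  len=1.0078
  (v2,v6,v3) [+-+] → (1.2768, 0.345725, 0)–(1.2768, 0.749599, -0.167285)  len=0.4371
  (v3,v6,v7) [+-+] → (1.2768, 0.749599, -0.167285)–(1.2768, 1.2768, -0.385648)  len=0.5706
  (v4,v8,v5) [+-+] → (1.2768, 2.21116, 0)–(1.2768, 1.63821, 0.572945)  len=0.8103
  (v5,v8,v9) [+--] → (1.2768, 1.63821, 0.572945)–(1.2768, 1.55115, 0.66)  len=0.1231
  (v5,v9,v6) [+--] → (1.2768, 1.55115, 0.66)–(1.2768, 1.2768, 0.385648)  len=0.3880
  (v6,v10,v7) [--+] → (1.2768, 1.4641, -0.572945)–(1.2768, 1.2768, -0.385648)  len=0.2649
  (v7,v10,v11) [+--] → (1.2768, 1.4641, -0.572945)–(1.2768, 1.55115, -0.66)  len=0.1231
  (v7,v11,v4) [+-+] → (1.2768, 1.55115, -0.66)–(1.2768, 1.98609, -0.225064)  len=0.6151
  (v4,v11,v8) [+--] → (1.2768, 1.98609, -0.225064)–(1.2768, 2.21116, 0)  len=0.3183
  (v24,v28,v25) [-+-] → (1.2768, -2.21116, 0)–(1.2768, -1.98609, 0.225064)  len=0.3183
  (v25,v28,v29) [-++] → (1.2768, -1.98609, 0.225064)–(1.2768, -1.55115, 0.66)  len=0.6151
  (v25,v29,v26) [-+-] → (1.2768, -1.55115, 0.66)–(1.2768, -1.4641, 0.572945)  len=0.1231
  (v26,v29,v30) [-+-] → (1.2768, -1.4641, 0.572945)–(1.2768, -1.2768, 0.385648)  len=0.2649
  (v27,v30,v31) [--+] → (1.2768, -1.2768, -0.385648)–(1.2768, -1.55115, -0.66)  len=0.3880
  (v27,v31,v24) [-+-] → (1.2768, -1.55115, -0.66)–(1.2768, -1.63821, -0.572945)  len=0.1231
  (v24,v31,v28) [-++] → (1.2768, -1.63821, -0.572945)–(1.2768, -2.21116, 0)  len=0.8103
  (v29,v1,v30) [++-] → (1.2768, -0.749599, 0.167285)–(1.2768, -1.2768, 0.385648)  len=0.5706
  (v30,v1,v2) [-++] → (1.2768, -0.749599, 0.167285)–(1.2768, -0.345725, 0)  len=0.4371
  (v30,v2,v31) [-++] → (1.2768, -0.345725, 0)–(1.2768, -1.2768, -0.385648)  len=1.0078

Chained into 2 loop(s):
  loop 1: 10 segments, perimeter = 4.6583
  loop 2: 10 segments, perimeter = 4.6583
Total perimeter = 9.317

loops=2 perimeter=9.317


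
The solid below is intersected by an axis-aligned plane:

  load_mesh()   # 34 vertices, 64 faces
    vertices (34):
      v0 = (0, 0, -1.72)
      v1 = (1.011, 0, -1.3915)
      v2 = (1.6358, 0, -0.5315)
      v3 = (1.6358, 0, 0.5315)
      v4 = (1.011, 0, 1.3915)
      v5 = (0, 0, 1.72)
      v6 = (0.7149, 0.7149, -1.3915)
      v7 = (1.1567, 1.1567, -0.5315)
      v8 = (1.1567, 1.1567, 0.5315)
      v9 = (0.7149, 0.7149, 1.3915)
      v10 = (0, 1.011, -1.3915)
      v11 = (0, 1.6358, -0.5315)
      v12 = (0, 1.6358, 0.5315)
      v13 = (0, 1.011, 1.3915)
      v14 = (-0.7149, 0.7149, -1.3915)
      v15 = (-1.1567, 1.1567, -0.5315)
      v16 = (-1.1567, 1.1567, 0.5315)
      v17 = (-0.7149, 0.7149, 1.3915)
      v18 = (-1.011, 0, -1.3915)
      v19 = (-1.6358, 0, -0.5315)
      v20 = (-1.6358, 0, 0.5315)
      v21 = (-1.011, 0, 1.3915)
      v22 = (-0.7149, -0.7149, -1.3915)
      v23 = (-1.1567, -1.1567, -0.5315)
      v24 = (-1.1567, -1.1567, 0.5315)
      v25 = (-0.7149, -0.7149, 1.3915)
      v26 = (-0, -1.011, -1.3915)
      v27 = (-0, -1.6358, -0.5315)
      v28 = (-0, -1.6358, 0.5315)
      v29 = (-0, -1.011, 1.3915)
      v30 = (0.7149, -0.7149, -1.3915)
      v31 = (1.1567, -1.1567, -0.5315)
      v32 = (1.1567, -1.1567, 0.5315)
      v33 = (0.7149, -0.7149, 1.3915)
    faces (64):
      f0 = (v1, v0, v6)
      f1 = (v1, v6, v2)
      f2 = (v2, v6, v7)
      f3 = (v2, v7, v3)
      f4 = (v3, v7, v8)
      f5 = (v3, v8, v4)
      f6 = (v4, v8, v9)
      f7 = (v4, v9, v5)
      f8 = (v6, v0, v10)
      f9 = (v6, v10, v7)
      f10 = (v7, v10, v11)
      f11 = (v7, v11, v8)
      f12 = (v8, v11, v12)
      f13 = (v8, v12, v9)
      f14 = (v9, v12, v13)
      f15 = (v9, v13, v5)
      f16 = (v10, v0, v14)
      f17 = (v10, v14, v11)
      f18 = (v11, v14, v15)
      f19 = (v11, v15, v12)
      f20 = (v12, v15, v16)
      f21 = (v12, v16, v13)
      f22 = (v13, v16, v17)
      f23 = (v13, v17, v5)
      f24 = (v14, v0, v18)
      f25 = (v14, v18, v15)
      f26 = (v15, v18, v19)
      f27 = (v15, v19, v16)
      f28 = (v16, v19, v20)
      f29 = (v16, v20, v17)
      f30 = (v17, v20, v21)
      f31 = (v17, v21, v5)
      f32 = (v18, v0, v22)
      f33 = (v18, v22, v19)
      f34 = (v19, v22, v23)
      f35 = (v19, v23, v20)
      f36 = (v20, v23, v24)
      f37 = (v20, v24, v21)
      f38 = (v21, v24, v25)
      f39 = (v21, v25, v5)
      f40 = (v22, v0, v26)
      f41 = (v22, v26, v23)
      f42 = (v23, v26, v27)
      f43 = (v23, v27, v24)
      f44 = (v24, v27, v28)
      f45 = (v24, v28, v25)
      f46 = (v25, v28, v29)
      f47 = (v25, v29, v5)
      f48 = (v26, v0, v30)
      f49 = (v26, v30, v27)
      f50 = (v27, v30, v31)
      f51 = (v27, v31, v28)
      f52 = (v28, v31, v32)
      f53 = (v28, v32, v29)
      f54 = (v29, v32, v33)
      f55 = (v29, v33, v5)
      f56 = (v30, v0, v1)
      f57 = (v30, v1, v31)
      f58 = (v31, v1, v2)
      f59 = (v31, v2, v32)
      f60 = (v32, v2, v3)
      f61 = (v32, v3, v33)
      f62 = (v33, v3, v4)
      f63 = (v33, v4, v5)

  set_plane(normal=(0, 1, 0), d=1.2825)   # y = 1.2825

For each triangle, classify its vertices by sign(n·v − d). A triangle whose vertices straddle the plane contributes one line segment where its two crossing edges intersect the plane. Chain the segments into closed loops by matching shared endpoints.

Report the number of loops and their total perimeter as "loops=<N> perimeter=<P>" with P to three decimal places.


loops=1 perimeter=6.053

Straddling triangles (10 of 64):
  (v7,v10,v11) [--+] → (0, 1.2825, -1.0178)–(0.852979, 1.2825, -0.5315)  len=0.9819
  (v7,v11,v8) [-+-] → (0.852979, 1.2825, -0.5315)–(0.852979, 1.2825, 0.252382)  len=0.7839
  (v8,v11,v12) [-++] → (0.852979, 1.2825, 0.252382)–(0.852979, 1.2825, 0.5315)  len=0.2791
  (v8,v12,v9) [-+-] → (0.852979, 1.2825, 0.5315)–(0.274269, 1.2825, 0.861436)  len=0.6662
  (v9,v12,v13) [-+-] → (0.274269, 1.2825, 0.861436)–(0, 1.2825, 1.0178)  len=0.3157
  (v10,v14,v11) [--+] → (-0.274269, 1.2825, -0.861436)–(0, 1.2825, -1.0178)  len=0.3157
  (v11,v14,v15) [+--] → (-0.274269, 1.2825, -0.861436)–(-0.852979, 1.2825, -0.5315)  len=0.6662
  (v11,v15,v12) [+-+] → (-0.852979, 1.2825, -0.5315)–(-0.852979, 1.2825, -0.252382)  len=0.2791
  (v12,v15,v16) [+--] → (-0.852979, 1.2825, -0.252382)–(-0.852979, 1.2825, 0.5315)  len=0.7839
  (v12,v16,v13) [+--] → (-0.852979, 1.2825, 0.5315)–(0, 1.2825, 1.0178)  len=0.9819

Chained into 1 loop(s):
  loop 1: 10 segments, perimeter = 6.0535
Total perimeter = 6.053


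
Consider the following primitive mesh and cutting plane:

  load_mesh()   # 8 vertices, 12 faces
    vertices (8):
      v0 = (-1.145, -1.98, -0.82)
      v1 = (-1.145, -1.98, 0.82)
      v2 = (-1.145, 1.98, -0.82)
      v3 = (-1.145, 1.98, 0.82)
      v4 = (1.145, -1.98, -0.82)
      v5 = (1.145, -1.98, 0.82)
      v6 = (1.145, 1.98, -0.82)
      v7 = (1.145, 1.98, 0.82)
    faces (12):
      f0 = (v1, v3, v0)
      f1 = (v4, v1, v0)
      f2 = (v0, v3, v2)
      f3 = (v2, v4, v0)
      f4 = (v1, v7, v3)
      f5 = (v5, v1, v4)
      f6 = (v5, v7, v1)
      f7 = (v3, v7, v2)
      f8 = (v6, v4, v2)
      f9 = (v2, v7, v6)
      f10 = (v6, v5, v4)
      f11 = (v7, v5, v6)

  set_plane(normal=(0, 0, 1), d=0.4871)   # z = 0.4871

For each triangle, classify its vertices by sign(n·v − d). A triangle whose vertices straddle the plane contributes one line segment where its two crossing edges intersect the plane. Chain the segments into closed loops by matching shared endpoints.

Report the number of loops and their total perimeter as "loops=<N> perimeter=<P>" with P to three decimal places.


Straddling triangles (8 of 12):
  (v1,v3,v0) [++-] → (-1.145, 1.17617, 0.4871)–(-1.145, -1.98, 0.4871)  len=3.1562
  (v4,v1,v0) [-+-] → (-0.680158, -1.98, 0.4871)–(-1.145, -1.98, 0.4871)  len=0.4648
  (v0,v3,v2) [-+-] → (-1.145, 1.17617, 0.4871)–(-1.145, 1.98, 0.4871)  len=0.8038
  (v5,v1,v4) [++-] → (-0.680158, -1.98, 0.4871)–(1.145, -1.98, 0.4871)  len=1.8252
  (v3,v7,v2) [++-] → (0.680158, 1.98, 0.4871)–(-1.145, 1.98, 0.4871)  len=1.8252
  (v2,v7,v6) [-+-] → (0.680158, 1.98, 0.4871)–(1.145, 1.98, 0.4871)  len=0.4648
  (v6,v5,v4) [-+-] → (1.145, -1.17617, 0.4871)–(1.145, -1.98, 0.4871)  len=0.8038
  (v7,v5,v6) [++-] → (1.145, -1.17617, 0.4871)–(1.145, 1.98, 0.4871)  len=3.1562

Chained into 1 loop(s):
  loop 1: 8 segments, perimeter = 12.5000
Total perimeter = 12.500

loops=1 perimeter=12.500


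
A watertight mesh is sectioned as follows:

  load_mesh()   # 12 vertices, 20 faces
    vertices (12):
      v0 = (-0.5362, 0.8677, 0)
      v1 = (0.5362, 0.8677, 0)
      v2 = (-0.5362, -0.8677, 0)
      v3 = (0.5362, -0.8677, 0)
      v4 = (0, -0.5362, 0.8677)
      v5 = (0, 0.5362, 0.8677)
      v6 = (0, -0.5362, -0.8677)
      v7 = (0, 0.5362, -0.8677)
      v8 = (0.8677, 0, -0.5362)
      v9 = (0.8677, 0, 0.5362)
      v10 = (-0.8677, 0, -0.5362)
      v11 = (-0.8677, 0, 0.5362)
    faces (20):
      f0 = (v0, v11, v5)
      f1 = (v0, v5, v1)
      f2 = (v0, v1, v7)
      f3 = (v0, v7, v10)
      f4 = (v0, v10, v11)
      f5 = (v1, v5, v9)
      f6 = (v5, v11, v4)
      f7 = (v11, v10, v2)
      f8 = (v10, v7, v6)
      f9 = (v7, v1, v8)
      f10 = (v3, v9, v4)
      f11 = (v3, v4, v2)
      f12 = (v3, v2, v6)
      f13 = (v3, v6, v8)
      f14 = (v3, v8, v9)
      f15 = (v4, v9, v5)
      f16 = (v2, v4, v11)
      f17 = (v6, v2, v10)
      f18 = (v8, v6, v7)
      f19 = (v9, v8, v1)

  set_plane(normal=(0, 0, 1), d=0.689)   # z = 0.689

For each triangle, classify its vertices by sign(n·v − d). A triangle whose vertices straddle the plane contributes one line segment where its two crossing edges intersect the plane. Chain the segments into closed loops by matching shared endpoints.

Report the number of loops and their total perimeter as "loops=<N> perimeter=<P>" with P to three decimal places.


Straddling triangles (8 of 20):
  (v0,v11,v5) [--+] → (-0.467747, 0.247153, 0.689)–(-0.110429, 0.604471, 0.689)  len=0.5053
  (v0,v5,v1) [-+-] → (-0.110429, 0.604471, 0.689)–(0.110429, 0.604471, 0.689)  len=0.2209
  (v1,v5,v9) [-+-] → (0.110429, 0.604471, 0.689)–(0.467747, 0.247153, 0.689)  len=0.5053
  (v5,v11,v4) [+-+] → (-0.467747, 0.247153, 0.689)–(-0.467747, -0.247153, 0.689)  len=0.4943
  (v3,v9,v4) [--+] → (0.467747, -0.247153, 0.689)–(0.110429, -0.604471, 0.689)  len=0.5053
  (v3,v4,v2) [-+-] → (0.110429, -0.604471, 0.689)–(-0.110429, -0.604471, 0.689)  len=0.2209
  (v4,v9,v5) [+-+] → (0.467747, -0.247153, 0.689)–(0.467747, 0.247153, 0.689)  len=0.4943
  (v2,v4,v11) [-+-] → (-0.110429, -0.604471, 0.689)–(-0.467747, -0.247153, 0.689)  len=0.5053

Chained into 1 loop(s):
  loop 1: 8 segments, perimeter = 3.4516
Total perimeter = 3.452

loops=1 perimeter=3.452


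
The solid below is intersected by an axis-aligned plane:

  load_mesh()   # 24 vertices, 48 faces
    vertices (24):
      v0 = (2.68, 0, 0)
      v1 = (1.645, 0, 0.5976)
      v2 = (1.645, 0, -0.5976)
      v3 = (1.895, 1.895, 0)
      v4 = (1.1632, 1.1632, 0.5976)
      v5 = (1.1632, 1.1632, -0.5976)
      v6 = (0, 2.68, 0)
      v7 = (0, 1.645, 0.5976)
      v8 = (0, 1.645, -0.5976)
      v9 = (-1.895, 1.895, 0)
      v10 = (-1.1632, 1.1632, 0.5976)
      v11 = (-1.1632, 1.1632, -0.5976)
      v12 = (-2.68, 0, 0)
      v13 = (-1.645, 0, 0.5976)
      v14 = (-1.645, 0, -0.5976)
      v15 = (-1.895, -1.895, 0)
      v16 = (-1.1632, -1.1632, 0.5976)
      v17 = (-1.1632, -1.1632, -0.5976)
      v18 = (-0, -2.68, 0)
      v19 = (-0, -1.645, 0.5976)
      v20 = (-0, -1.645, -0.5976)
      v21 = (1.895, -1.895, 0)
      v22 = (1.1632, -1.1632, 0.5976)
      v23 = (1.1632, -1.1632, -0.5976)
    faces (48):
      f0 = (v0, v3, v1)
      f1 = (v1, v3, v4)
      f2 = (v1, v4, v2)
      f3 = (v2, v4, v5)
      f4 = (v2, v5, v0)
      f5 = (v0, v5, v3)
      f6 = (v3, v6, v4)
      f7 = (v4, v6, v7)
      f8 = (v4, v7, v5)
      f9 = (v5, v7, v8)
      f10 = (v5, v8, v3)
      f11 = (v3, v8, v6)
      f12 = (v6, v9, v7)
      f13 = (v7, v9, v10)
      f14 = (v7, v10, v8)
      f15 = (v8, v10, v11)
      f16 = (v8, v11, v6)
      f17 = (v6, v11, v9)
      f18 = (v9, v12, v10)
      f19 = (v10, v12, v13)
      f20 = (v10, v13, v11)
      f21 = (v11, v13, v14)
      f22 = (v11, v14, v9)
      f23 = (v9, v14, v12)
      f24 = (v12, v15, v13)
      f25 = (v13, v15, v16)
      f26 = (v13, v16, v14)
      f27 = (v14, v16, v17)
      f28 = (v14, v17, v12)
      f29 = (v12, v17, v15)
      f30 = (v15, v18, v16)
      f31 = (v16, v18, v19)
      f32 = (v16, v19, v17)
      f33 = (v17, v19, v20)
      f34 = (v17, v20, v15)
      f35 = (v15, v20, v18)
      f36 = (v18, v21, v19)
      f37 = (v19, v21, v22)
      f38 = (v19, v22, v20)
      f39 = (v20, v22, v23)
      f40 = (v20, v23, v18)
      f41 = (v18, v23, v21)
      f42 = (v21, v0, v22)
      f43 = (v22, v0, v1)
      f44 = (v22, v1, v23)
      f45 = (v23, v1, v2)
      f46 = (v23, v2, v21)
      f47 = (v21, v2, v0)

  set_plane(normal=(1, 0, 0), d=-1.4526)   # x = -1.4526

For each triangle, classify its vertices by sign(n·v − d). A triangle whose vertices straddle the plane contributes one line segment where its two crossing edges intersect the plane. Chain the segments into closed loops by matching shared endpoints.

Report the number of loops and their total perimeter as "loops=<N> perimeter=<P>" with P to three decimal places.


Straddling triangles (16 of 48):
  (v6,v9,v7) [+-+] → (-1.4526, 2.07826, 0)–(-1.4526, 1.83664, 0.139514)  len=0.2790
  (v7,v9,v10) [+-+] → (-1.4526, 1.83664, 0.139514)–(-1.4526, 1.4526, 0.361271)  len=0.4435
  (v6,v11,v9) [++-] → (-1.4526, 1.4526, -0.361271)–(-1.4526, 2.07826, 0)  len=0.7225
  (v9,v12,v10) [--+] → (-1.4526, 0.941266, 0.48358)–(-1.4526, 1.4526, 0.361271)  len=0.5258
  (v10,v12,v13) [+--] → (-1.4526, 0.941266, 0.48358)–(-1.4526, 0.464507, 0.5976)  len=0.4902
  (v10,v13,v11) [+-+] → (-1.4526, 0.464507, 0.5976)–(-1.4526, 0.464507, 0.120314)  len=0.4773
  (v11,v13,v14) [+--] → (-1.4526, 0.464507, 0.120314)–(-1.4526, 0.464507, -0.5976)  len=0.7179
  (v11,v14,v9) [+--] → (-1.4526, 0.464507, -0.5976)–(-1.4526, 1.4526, -0.361271)  len=1.0160
  (v13,v15,v16) [--+] → (-1.4526, -1.4526, 0.361271)–(-1.4526, -0.464507, 0.5976)  len=1.0160
  (v13,v16,v14) [-+-] → (-1.4526, -0.464507, 0.5976)–(-1.4526, -0.464507, -0.120314)  len=0.7179
  (v14,v16,v17) [-++] → (-1.4526, -0.464507, -0.120314)–(-1.4526, -0.464507, -0.5976)  len=0.4773
  (v14,v17,v12) [-+-] → (-1.4526, -0.464507, -0.5976)–(-1.4526, -0.941266, -0.48358)  len=0.4902
  (v12,v17,v15) [-+-] → (-1.4526, -0.941266, -0.48358)–(-1.4526, -1.4526, -0.361271)  len=0.5258
  (v15,v18,v16) [-++] → (-1.4526, -2.07826, 0)–(-1.4526, -1.4526, 0.361271)  len=0.7225
  (v17,v20,v15) [++-] → (-1.4526, -1.83664, -0.139514)–(-1.4526, -1.4526, -0.361271)  len=0.4435
  (v15,v20,v18) [-++] → (-1.4526, -1.83664, -0.139514)–(-1.4526, -2.07826, 0)  len=0.2790

Chained into 2 loop(s):
  loop 1: 8 segments, perimeter = 4.6721
  loop 2: 8 segments, perimeter = 4.6721
Total perimeter = 9.344

loops=2 perimeter=9.344


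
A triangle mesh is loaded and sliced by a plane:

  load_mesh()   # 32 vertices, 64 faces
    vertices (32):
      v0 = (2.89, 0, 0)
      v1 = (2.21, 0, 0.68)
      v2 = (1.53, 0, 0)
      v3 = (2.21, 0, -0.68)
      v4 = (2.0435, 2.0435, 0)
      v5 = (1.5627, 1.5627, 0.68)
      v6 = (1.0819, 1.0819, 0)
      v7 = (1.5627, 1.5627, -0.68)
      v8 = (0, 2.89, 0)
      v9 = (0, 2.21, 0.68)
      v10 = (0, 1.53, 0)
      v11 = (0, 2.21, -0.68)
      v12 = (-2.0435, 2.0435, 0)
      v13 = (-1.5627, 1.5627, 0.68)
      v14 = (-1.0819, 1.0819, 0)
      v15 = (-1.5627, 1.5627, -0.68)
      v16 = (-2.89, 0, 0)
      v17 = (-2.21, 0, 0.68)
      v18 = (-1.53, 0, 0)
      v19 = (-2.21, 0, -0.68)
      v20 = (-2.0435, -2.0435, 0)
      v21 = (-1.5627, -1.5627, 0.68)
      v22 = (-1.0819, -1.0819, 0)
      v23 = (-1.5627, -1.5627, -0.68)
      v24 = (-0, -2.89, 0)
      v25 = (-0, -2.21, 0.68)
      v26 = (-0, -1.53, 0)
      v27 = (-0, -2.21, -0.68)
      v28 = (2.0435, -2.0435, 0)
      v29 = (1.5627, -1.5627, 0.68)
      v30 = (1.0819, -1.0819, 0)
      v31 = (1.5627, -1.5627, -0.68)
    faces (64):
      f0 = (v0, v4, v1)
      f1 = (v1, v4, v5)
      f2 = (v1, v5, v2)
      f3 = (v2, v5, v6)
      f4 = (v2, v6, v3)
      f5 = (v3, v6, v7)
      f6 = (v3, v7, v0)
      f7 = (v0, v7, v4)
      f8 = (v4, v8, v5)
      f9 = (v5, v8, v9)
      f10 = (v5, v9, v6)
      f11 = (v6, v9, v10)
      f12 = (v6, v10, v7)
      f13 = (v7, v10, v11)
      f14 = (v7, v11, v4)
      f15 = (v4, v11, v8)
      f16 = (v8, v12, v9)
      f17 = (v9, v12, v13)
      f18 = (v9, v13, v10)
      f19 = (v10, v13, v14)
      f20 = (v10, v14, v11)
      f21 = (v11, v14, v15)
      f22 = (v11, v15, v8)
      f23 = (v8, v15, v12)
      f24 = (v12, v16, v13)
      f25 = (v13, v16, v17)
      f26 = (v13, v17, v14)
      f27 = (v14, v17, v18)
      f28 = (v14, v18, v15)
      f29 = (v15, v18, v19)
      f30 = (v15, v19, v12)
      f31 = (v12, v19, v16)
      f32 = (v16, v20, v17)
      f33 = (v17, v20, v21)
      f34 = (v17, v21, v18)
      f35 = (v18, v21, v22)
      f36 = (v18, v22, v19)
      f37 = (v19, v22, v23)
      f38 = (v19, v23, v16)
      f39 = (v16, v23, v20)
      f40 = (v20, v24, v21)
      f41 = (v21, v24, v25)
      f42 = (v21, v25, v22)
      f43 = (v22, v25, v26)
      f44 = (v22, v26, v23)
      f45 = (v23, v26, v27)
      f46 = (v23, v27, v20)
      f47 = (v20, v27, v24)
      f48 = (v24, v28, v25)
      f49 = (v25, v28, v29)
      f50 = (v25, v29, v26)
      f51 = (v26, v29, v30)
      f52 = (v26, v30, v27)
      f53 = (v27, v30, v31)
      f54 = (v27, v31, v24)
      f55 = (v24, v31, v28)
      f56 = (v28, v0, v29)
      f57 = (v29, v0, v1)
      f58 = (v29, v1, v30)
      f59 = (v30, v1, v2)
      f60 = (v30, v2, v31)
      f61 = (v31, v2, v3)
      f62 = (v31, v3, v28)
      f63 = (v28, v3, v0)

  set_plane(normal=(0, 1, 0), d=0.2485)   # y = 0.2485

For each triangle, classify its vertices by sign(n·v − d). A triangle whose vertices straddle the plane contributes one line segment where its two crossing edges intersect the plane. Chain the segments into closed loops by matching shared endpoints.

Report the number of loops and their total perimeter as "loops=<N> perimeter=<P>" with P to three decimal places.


Straddling triangles (16 of 64):
  (v0,v4,v1) [-+-] → (2.78706, 0.2485, 0)–(2.18975, 0.2485, 0.597309)  len=0.8447
  (v1,v4,v5) [-++] → (2.18975, 0.2485, 0.597309)–(2.10707, 0.2485, 0.68)  len=0.1169
  (v1,v5,v2) [-+-] → (2.10707, 0.2485, 0.68)–(1.5352, 0.2485, 0.108133)  len=0.8087
  (v2,v5,v6) [-++] → (1.5352, 0.2485, 0.108133)–(1.42708, 0.2485, 0)  len=0.1529
  (v2,v6,v3) [-+-] → (1.42708, 0.2485, 0)–(1.95089, 0.2485, -0.523812)  len=0.7408
  (v3,v6,v7) [-++] → (1.95089, 0.2485, -0.523812)–(2.10707, 0.2485, -0.68)  len=0.2209
  (v3,v7,v0) [-+-] → (2.10707, 0.2485, -0.68)–(2.67893, 0.2485, -0.108133)  len=0.8087
  (v0,v7,v4) [-++] → (2.67893, 0.2485, -0.108133)–(2.78706, 0.2485, 0)  len=0.1529
  (v12,v16,v13) [+-+] → (-2.78706, 0.2485, 0)–(-2.67893, 0.2485, 0.108133)  len=0.1529
  (v13,v16,v17) [+--] → (-2.67893, 0.2485, 0.108133)–(-2.10707, 0.2485, 0.68)  len=0.8087
  (v13,v17,v14) [+-+] → (-2.10707, 0.2485, 0.68)–(-1.95089, 0.2485, 0.523812)  len=0.2209
  (v14,v17,v18) [+--] → (-1.95089, 0.2485, 0.523812)–(-1.42708, 0.2485, 0)  len=0.7408
  (v14,v18,v15) [+-+] → (-1.42708, 0.2485, 0)–(-1.5352, 0.2485, -0.108133)  len=0.1529
  (v15,v18,v19) [+--] → (-1.5352, 0.2485, -0.108133)–(-2.10707, 0.2485, -0.68)  len=0.8087
  (v15,v19,v12) [+-+] → (-2.10707, 0.2485, -0.68)–(-2.18975, 0.2485, -0.597309)  len=0.1169
  (v12,v19,v16) [+--] → (-2.18975, 0.2485, -0.597309)–(-2.78706, 0.2485, 0)  len=0.8447

Chained into 2 loop(s):
  loop 1: 8 segments, perimeter = 3.8466
  loop 2: 8 segments, perimeter = 3.8466
Total perimeter = 7.693

loops=2 perimeter=7.693


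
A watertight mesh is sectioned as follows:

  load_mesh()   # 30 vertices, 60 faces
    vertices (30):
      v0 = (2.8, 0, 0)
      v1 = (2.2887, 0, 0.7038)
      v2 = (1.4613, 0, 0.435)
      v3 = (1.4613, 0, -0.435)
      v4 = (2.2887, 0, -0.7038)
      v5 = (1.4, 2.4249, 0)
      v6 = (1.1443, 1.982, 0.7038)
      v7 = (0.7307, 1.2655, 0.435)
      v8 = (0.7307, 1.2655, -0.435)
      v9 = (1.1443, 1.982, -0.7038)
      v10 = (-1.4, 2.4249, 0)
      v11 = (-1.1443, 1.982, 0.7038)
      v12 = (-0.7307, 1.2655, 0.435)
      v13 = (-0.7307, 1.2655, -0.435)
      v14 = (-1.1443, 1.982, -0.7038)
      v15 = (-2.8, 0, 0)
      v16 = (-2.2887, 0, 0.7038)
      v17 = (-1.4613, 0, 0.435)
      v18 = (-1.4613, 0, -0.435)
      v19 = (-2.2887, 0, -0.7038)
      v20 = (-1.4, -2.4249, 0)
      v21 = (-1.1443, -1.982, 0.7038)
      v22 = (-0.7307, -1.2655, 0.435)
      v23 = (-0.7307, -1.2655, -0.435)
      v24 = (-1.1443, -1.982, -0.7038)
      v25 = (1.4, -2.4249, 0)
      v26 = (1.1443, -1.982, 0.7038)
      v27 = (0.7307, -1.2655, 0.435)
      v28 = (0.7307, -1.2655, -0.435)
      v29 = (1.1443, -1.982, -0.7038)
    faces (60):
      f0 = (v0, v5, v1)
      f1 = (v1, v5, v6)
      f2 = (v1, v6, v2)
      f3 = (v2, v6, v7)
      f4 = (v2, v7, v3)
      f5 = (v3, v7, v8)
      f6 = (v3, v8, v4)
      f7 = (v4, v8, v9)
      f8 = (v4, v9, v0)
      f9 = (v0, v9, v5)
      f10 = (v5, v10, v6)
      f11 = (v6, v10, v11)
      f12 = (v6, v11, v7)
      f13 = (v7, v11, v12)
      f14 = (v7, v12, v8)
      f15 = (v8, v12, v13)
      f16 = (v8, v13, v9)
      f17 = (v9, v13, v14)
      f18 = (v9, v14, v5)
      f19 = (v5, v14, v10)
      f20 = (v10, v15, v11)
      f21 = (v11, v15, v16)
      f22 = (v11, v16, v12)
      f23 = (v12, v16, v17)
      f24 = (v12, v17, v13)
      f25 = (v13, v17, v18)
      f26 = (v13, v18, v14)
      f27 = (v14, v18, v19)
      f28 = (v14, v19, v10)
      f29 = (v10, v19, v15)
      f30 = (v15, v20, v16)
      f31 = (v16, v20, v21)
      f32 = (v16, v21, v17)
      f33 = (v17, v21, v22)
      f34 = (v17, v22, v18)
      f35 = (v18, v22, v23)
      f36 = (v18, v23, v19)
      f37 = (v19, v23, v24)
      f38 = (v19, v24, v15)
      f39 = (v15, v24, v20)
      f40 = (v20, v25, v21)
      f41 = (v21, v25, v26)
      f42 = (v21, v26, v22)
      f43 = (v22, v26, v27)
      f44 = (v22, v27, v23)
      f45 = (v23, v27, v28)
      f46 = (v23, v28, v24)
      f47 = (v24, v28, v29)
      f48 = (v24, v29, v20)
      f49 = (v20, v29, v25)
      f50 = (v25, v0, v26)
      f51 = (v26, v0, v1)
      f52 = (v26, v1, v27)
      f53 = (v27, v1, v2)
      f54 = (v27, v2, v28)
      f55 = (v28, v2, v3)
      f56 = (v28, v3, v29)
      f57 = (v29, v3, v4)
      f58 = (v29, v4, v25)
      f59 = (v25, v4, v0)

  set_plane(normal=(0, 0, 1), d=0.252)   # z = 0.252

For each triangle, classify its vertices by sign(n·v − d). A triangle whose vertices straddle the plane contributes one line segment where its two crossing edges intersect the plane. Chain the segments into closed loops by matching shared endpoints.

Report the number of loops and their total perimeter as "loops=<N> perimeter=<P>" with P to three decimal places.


Straddling triangles (24 of 60):
  (v0,v5,v1) [--+] → (1.7182, 1.55665, 0.252)–(2.61693, 0, 0.252)  len=1.7975
  (v1,v5,v6) [+-+] → (1.7182, 1.55665, 0.252)–(1.30845, 2.26632, 0.252)  len=0.8195
  (v2,v7,v3) [++-] → (0.884378, 0.999309, 0.252)–(1.4613, 0, 0.252)  len=1.1539
  (v3,v7,v8) [-+-] → (0.884378, 0.999309, 0.252)–(0.7307, 1.2655, 0.252)  len=0.3074
  (v5,v10,v6) [--+] → (-0.488997, 2.26632, 0.252)–(1.30845, 2.26632, 0.252)  len=1.7974
  (v6,v10,v11) [+-+] → (-0.488997, 2.26632, 0.252)–(-1.30845, 2.26632, 0.252)  len=0.8194
  (v7,v12,v8) [++-] → (-0.423302, 1.2655, 0.252)–(0.7307, 1.2655, 0.252)  len=1.1540
  (v8,v12,v13) [-+-] → (-0.423302, 1.2655, 0.252)–(-0.7307, 1.2655, 0.252)  len=0.3074
  (v10,v15,v11) [--+] → (-2.20717, 0.709668, 0.252)–(-1.30845, 2.26632, 0.252)  len=1.7975
  (v11,v15,v16) [+-+] → (-2.20717, 0.709668, 0.252)–(-2.61693, 0, 0.252)  len=0.8195
  (v12,v17,v13) [++-] → (-1.30762, 0.266191, 0.252)–(-0.7307, 1.2655, 0.252)  len=1.1539
  (v13,v17,v18) [-+-] → (-1.30762, 0.266191, 0.252)–(-1.4613, 0, 0.252)  len=0.3074
  (v15,v20,v16) [--+] → (-1.7182, -1.55665, 0.252)–(-2.61693, 0, 0.252)  len=1.7975
  (v16,v20,v21) [+-+] → (-1.7182, -1.55665, 0.252)–(-1.30845, -2.26632, 0.252)  len=0.8195
  (v17,v22,v18) [++-] → (-0.884378, -0.999309, 0.252)–(-1.4613, 0, 0.252)  len=1.1539
  (v18,v22,v23) [-+-] → (-0.884378, -0.999309, 0.252)–(-0.7307, -1.2655, 0.252)  len=0.3074
  (v20,v25,v21) [--+] → (0.488997, -2.26632, 0.252)–(-1.30845, -2.26632, 0.252)  len=1.7974
  (v21,v25,v26) [+-+] → (0.488997, -2.26632, 0.252)–(1.30845, -2.26632, 0.252)  len=0.8194
  (v22,v27,v23) [++-] → (0.423302, -1.2655, 0.252)–(-0.7307, -1.2655, 0.252)  len=1.1540
  (v23,v27,v28) [-+-] → (0.423302, -1.2655, 0.252)–(0.7307, -1.2655, 0.252)  len=0.3074
  (v25,v0,v26) [--+] → (2.20717, -0.709668, 0.252)–(1.30845, -2.26632, 0.252)  len=1.7975
  (v26,v0,v1) [+-+] → (2.20717, -0.709668, 0.252)–(2.61693, 0, 0.252)  len=0.8195
  (v27,v2,v28) [++-] → (1.30762, -0.266191, 0.252)–(0.7307, -1.2655, 0.252)  len=1.1539
  (v28,v2,v3) [-+-] → (1.30762, -0.266191, 0.252)–(1.4613, 0, 0.252)  len=0.3074

Chained into 2 loop(s):
  loop 1: 12 segments, perimeter = 15.7015
  loop 2: 12 segments, perimeter = 8.7678
Total perimeter = 24.469

loops=2 perimeter=24.469
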